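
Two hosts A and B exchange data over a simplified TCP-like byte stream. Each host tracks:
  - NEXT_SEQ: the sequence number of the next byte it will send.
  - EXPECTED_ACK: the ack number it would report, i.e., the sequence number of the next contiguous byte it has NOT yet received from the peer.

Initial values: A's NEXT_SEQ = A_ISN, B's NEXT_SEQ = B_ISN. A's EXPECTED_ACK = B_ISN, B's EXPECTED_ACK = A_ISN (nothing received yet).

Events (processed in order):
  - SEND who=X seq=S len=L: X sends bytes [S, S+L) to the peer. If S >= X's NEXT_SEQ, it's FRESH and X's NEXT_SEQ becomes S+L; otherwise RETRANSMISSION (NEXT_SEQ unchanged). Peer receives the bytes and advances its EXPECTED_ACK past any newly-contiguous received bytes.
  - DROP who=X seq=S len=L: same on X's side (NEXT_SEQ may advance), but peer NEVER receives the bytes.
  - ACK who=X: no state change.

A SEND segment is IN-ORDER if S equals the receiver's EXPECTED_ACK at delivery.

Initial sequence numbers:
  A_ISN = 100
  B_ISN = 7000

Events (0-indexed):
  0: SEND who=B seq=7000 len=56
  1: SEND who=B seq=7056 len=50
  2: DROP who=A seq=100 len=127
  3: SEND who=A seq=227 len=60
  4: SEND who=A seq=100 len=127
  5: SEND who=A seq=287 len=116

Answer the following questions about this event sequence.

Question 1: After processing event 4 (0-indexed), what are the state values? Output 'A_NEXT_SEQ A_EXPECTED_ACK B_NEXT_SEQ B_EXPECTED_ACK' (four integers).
After event 0: A_seq=100 A_ack=7056 B_seq=7056 B_ack=100
After event 1: A_seq=100 A_ack=7106 B_seq=7106 B_ack=100
After event 2: A_seq=227 A_ack=7106 B_seq=7106 B_ack=100
After event 3: A_seq=287 A_ack=7106 B_seq=7106 B_ack=100
After event 4: A_seq=287 A_ack=7106 B_seq=7106 B_ack=287

287 7106 7106 287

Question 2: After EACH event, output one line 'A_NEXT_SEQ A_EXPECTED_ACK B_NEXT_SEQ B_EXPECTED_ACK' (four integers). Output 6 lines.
100 7056 7056 100
100 7106 7106 100
227 7106 7106 100
287 7106 7106 100
287 7106 7106 287
403 7106 7106 403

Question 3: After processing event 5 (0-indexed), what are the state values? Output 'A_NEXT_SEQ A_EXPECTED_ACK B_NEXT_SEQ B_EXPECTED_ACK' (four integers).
After event 0: A_seq=100 A_ack=7056 B_seq=7056 B_ack=100
After event 1: A_seq=100 A_ack=7106 B_seq=7106 B_ack=100
After event 2: A_seq=227 A_ack=7106 B_seq=7106 B_ack=100
After event 3: A_seq=287 A_ack=7106 B_seq=7106 B_ack=100
After event 4: A_seq=287 A_ack=7106 B_seq=7106 B_ack=287
After event 5: A_seq=403 A_ack=7106 B_seq=7106 B_ack=403

403 7106 7106 403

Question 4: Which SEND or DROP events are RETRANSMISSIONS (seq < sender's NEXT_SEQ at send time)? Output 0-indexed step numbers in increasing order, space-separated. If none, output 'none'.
Step 0: SEND seq=7000 -> fresh
Step 1: SEND seq=7056 -> fresh
Step 2: DROP seq=100 -> fresh
Step 3: SEND seq=227 -> fresh
Step 4: SEND seq=100 -> retransmit
Step 5: SEND seq=287 -> fresh

Answer: 4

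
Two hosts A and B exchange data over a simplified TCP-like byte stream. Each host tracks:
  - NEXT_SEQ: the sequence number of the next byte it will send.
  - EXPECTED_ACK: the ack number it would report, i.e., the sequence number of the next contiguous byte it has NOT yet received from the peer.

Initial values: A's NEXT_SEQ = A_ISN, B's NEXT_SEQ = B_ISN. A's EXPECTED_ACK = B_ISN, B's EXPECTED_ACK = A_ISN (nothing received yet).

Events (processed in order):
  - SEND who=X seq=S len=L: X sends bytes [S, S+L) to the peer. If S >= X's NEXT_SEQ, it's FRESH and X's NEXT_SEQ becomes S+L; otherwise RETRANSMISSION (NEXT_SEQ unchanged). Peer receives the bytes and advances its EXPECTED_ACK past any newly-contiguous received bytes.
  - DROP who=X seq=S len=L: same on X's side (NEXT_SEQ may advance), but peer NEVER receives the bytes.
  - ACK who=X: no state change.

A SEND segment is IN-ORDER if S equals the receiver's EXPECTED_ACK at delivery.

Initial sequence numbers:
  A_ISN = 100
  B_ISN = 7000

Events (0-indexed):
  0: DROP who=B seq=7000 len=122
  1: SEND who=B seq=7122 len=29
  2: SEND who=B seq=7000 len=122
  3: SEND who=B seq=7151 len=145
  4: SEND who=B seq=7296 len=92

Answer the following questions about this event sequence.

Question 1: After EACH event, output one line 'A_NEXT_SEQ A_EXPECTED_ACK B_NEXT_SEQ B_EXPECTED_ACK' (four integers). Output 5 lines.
100 7000 7122 100
100 7000 7151 100
100 7151 7151 100
100 7296 7296 100
100 7388 7388 100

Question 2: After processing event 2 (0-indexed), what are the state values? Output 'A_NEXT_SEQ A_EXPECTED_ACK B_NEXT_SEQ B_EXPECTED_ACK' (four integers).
After event 0: A_seq=100 A_ack=7000 B_seq=7122 B_ack=100
After event 1: A_seq=100 A_ack=7000 B_seq=7151 B_ack=100
After event 2: A_seq=100 A_ack=7151 B_seq=7151 B_ack=100

100 7151 7151 100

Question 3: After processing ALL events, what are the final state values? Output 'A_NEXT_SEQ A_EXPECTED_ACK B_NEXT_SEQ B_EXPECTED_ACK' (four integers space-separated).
After event 0: A_seq=100 A_ack=7000 B_seq=7122 B_ack=100
After event 1: A_seq=100 A_ack=7000 B_seq=7151 B_ack=100
After event 2: A_seq=100 A_ack=7151 B_seq=7151 B_ack=100
After event 3: A_seq=100 A_ack=7296 B_seq=7296 B_ack=100
After event 4: A_seq=100 A_ack=7388 B_seq=7388 B_ack=100

Answer: 100 7388 7388 100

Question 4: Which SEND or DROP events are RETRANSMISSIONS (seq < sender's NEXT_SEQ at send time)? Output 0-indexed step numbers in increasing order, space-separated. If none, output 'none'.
Step 0: DROP seq=7000 -> fresh
Step 1: SEND seq=7122 -> fresh
Step 2: SEND seq=7000 -> retransmit
Step 3: SEND seq=7151 -> fresh
Step 4: SEND seq=7296 -> fresh

Answer: 2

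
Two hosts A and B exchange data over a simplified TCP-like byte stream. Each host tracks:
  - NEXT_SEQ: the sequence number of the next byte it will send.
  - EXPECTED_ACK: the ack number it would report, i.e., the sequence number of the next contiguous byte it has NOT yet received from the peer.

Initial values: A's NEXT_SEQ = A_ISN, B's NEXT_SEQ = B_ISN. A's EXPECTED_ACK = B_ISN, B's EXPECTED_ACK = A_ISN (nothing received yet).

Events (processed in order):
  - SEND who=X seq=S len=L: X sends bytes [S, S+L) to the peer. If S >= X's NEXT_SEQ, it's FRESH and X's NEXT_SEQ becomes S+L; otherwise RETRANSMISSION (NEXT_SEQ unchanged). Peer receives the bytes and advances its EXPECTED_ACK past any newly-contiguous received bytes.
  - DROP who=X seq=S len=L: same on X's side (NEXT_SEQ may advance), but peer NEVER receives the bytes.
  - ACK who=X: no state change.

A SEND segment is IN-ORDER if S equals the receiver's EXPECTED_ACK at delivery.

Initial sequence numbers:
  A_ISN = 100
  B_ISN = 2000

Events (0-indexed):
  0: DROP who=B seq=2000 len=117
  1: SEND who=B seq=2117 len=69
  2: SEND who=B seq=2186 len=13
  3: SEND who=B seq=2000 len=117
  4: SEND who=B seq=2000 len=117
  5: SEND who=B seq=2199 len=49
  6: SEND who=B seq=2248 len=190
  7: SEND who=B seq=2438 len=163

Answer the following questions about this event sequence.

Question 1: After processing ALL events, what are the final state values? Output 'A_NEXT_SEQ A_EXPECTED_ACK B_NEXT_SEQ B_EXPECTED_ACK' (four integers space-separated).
Answer: 100 2601 2601 100

Derivation:
After event 0: A_seq=100 A_ack=2000 B_seq=2117 B_ack=100
After event 1: A_seq=100 A_ack=2000 B_seq=2186 B_ack=100
After event 2: A_seq=100 A_ack=2000 B_seq=2199 B_ack=100
After event 3: A_seq=100 A_ack=2199 B_seq=2199 B_ack=100
After event 4: A_seq=100 A_ack=2199 B_seq=2199 B_ack=100
After event 5: A_seq=100 A_ack=2248 B_seq=2248 B_ack=100
After event 6: A_seq=100 A_ack=2438 B_seq=2438 B_ack=100
After event 7: A_seq=100 A_ack=2601 B_seq=2601 B_ack=100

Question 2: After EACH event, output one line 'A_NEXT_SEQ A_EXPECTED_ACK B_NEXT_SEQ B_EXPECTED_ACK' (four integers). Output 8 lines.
100 2000 2117 100
100 2000 2186 100
100 2000 2199 100
100 2199 2199 100
100 2199 2199 100
100 2248 2248 100
100 2438 2438 100
100 2601 2601 100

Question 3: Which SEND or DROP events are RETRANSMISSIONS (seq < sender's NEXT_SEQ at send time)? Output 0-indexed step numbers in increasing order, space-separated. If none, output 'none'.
Answer: 3 4

Derivation:
Step 0: DROP seq=2000 -> fresh
Step 1: SEND seq=2117 -> fresh
Step 2: SEND seq=2186 -> fresh
Step 3: SEND seq=2000 -> retransmit
Step 4: SEND seq=2000 -> retransmit
Step 5: SEND seq=2199 -> fresh
Step 6: SEND seq=2248 -> fresh
Step 7: SEND seq=2438 -> fresh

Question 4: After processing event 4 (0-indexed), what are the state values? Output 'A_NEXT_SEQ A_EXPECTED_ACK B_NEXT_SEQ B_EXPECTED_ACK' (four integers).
After event 0: A_seq=100 A_ack=2000 B_seq=2117 B_ack=100
After event 1: A_seq=100 A_ack=2000 B_seq=2186 B_ack=100
After event 2: A_seq=100 A_ack=2000 B_seq=2199 B_ack=100
After event 3: A_seq=100 A_ack=2199 B_seq=2199 B_ack=100
After event 4: A_seq=100 A_ack=2199 B_seq=2199 B_ack=100

100 2199 2199 100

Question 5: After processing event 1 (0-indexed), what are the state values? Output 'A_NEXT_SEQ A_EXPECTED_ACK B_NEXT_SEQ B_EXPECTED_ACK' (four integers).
After event 0: A_seq=100 A_ack=2000 B_seq=2117 B_ack=100
After event 1: A_seq=100 A_ack=2000 B_seq=2186 B_ack=100

100 2000 2186 100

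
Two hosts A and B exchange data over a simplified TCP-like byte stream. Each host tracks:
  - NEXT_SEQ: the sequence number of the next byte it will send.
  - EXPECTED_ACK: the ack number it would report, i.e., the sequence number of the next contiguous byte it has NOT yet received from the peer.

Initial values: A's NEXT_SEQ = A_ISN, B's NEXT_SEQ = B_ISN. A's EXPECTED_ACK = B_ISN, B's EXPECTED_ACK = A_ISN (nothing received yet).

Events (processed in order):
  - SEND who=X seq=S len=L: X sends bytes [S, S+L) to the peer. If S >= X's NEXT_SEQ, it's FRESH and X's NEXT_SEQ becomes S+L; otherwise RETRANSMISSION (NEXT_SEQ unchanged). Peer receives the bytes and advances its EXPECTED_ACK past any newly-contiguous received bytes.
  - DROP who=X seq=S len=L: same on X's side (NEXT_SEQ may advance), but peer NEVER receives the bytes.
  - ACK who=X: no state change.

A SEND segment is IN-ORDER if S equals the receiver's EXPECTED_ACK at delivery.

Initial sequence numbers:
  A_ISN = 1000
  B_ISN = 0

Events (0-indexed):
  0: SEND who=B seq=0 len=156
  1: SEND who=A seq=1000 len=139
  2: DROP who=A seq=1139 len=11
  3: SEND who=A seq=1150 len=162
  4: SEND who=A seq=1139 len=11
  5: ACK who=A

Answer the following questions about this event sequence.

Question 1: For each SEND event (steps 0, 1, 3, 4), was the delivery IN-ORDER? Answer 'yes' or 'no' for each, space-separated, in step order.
Step 0: SEND seq=0 -> in-order
Step 1: SEND seq=1000 -> in-order
Step 3: SEND seq=1150 -> out-of-order
Step 4: SEND seq=1139 -> in-order

Answer: yes yes no yes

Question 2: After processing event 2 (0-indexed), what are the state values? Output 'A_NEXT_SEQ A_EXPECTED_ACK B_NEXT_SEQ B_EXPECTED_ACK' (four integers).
After event 0: A_seq=1000 A_ack=156 B_seq=156 B_ack=1000
After event 1: A_seq=1139 A_ack=156 B_seq=156 B_ack=1139
After event 2: A_seq=1150 A_ack=156 B_seq=156 B_ack=1139

1150 156 156 1139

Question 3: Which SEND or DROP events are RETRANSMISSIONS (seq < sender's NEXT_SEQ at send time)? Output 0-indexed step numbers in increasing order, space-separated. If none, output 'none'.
Step 0: SEND seq=0 -> fresh
Step 1: SEND seq=1000 -> fresh
Step 2: DROP seq=1139 -> fresh
Step 3: SEND seq=1150 -> fresh
Step 4: SEND seq=1139 -> retransmit

Answer: 4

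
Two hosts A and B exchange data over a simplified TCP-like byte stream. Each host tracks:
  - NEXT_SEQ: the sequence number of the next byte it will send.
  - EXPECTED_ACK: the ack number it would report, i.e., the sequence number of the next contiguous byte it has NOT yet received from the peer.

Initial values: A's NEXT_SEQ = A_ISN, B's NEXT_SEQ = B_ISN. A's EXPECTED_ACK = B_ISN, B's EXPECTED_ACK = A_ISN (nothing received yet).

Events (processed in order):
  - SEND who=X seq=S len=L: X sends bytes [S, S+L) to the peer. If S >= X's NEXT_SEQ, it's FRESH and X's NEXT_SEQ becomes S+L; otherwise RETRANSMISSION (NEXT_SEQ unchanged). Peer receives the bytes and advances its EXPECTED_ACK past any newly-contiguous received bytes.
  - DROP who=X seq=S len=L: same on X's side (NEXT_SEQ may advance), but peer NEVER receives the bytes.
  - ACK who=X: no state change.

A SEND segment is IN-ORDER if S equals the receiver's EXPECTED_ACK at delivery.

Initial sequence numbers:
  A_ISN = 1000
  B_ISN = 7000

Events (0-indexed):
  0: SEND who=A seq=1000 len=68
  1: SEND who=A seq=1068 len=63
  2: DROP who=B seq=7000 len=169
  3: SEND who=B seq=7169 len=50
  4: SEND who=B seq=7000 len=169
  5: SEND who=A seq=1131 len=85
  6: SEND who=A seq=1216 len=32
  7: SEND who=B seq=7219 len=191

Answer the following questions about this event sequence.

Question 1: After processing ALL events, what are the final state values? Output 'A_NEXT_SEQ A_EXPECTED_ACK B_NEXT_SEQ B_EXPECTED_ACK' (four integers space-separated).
After event 0: A_seq=1068 A_ack=7000 B_seq=7000 B_ack=1068
After event 1: A_seq=1131 A_ack=7000 B_seq=7000 B_ack=1131
After event 2: A_seq=1131 A_ack=7000 B_seq=7169 B_ack=1131
After event 3: A_seq=1131 A_ack=7000 B_seq=7219 B_ack=1131
After event 4: A_seq=1131 A_ack=7219 B_seq=7219 B_ack=1131
After event 5: A_seq=1216 A_ack=7219 B_seq=7219 B_ack=1216
After event 6: A_seq=1248 A_ack=7219 B_seq=7219 B_ack=1248
After event 7: A_seq=1248 A_ack=7410 B_seq=7410 B_ack=1248

Answer: 1248 7410 7410 1248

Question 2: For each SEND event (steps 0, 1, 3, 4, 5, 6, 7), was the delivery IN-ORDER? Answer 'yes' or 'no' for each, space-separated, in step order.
Answer: yes yes no yes yes yes yes

Derivation:
Step 0: SEND seq=1000 -> in-order
Step 1: SEND seq=1068 -> in-order
Step 3: SEND seq=7169 -> out-of-order
Step 4: SEND seq=7000 -> in-order
Step 5: SEND seq=1131 -> in-order
Step 6: SEND seq=1216 -> in-order
Step 7: SEND seq=7219 -> in-order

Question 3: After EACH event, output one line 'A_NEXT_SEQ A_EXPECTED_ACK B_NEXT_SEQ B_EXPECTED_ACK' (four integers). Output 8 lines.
1068 7000 7000 1068
1131 7000 7000 1131
1131 7000 7169 1131
1131 7000 7219 1131
1131 7219 7219 1131
1216 7219 7219 1216
1248 7219 7219 1248
1248 7410 7410 1248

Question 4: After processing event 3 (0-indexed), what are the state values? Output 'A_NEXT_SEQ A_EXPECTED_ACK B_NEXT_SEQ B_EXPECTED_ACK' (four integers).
After event 0: A_seq=1068 A_ack=7000 B_seq=7000 B_ack=1068
After event 1: A_seq=1131 A_ack=7000 B_seq=7000 B_ack=1131
After event 2: A_seq=1131 A_ack=7000 B_seq=7169 B_ack=1131
After event 3: A_seq=1131 A_ack=7000 B_seq=7219 B_ack=1131

1131 7000 7219 1131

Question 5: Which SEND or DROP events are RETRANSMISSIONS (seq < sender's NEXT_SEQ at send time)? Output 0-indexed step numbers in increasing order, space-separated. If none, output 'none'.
Step 0: SEND seq=1000 -> fresh
Step 1: SEND seq=1068 -> fresh
Step 2: DROP seq=7000 -> fresh
Step 3: SEND seq=7169 -> fresh
Step 4: SEND seq=7000 -> retransmit
Step 5: SEND seq=1131 -> fresh
Step 6: SEND seq=1216 -> fresh
Step 7: SEND seq=7219 -> fresh

Answer: 4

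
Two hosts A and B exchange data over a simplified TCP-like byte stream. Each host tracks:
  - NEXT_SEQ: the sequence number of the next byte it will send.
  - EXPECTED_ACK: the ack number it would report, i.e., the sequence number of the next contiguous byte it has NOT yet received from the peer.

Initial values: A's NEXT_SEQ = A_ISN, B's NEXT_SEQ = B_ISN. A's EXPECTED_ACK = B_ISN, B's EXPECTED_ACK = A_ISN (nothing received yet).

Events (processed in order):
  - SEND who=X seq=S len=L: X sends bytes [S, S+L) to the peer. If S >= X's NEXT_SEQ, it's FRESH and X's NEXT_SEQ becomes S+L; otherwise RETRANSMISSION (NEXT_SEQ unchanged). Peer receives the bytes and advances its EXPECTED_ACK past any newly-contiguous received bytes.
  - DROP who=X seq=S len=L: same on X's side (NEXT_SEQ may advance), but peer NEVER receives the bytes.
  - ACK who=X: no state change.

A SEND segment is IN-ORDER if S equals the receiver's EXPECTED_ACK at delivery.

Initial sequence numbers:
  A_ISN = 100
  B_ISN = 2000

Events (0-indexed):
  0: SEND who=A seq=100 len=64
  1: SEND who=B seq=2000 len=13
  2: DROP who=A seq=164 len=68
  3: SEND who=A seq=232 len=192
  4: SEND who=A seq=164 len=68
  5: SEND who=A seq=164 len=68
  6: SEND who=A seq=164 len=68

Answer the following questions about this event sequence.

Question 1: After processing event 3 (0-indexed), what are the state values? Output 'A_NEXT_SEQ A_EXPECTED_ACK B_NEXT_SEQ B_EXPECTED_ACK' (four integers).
After event 0: A_seq=164 A_ack=2000 B_seq=2000 B_ack=164
After event 1: A_seq=164 A_ack=2013 B_seq=2013 B_ack=164
After event 2: A_seq=232 A_ack=2013 B_seq=2013 B_ack=164
After event 3: A_seq=424 A_ack=2013 B_seq=2013 B_ack=164

424 2013 2013 164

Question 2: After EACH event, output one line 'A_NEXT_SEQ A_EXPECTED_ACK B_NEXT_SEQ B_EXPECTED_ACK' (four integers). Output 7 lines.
164 2000 2000 164
164 2013 2013 164
232 2013 2013 164
424 2013 2013 164
424 2013 2013 424
424 2013 2013 424
424 2013 2013 424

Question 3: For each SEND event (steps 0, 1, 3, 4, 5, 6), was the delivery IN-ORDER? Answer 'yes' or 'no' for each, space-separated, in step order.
Answer: yes yes no yes no no

Derivation:
Step 0: SEND seq=100 -> in-order
Step 1: SEND seq=2000 -> in-order
Step 3: SEND seq=232 -> out-of-order
Step 4: SEND seq=164 -> in-order
Step 5: SEND seq=164 -> out-of-order
Step 6: SEND seq=164 -> out-of-order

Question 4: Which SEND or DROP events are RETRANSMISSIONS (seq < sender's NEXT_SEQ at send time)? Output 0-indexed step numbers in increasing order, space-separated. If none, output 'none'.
Step 0: SEND seq=100 -> fresh
Step 1: SEND seq=2000 -> fresh
Step 2: DROP seq=164 -> fresh
Step 3: SEND seq=232 -> fresh
Step 4: SEND seq=164 -> retransmit
Step 5: SEND seq=164 -> retransmit
Step 6: SEND seq=164 -> retransmit

Answer: 4 5 6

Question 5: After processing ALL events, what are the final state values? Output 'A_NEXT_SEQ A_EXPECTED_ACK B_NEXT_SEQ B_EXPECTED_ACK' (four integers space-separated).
Answer: 424 2013 2013 424

Derivation:
After event 0: A_seq=164 A_ack=2000 B_seq=2000 B_ack=164
After event 1: A_seq=164 A_ack=2013 B_seq=2013 B_ack=164
After event 2: A_seq=232 A_ack=2013 B_seq=2013 B_ack=164
After event 3: A_seq=424 A_ack=2013 B_seq=2013 B_ack=164
After event 4: A_seq=424 A_ack=2013 B_seq=2013 B_ack=424
After event 5: A_seq=424 A_ack=2013 B_seq=2013 B_ack=424
After event 6: A_seq=424 A_ack=2013 B_seq=2013 B_ack=424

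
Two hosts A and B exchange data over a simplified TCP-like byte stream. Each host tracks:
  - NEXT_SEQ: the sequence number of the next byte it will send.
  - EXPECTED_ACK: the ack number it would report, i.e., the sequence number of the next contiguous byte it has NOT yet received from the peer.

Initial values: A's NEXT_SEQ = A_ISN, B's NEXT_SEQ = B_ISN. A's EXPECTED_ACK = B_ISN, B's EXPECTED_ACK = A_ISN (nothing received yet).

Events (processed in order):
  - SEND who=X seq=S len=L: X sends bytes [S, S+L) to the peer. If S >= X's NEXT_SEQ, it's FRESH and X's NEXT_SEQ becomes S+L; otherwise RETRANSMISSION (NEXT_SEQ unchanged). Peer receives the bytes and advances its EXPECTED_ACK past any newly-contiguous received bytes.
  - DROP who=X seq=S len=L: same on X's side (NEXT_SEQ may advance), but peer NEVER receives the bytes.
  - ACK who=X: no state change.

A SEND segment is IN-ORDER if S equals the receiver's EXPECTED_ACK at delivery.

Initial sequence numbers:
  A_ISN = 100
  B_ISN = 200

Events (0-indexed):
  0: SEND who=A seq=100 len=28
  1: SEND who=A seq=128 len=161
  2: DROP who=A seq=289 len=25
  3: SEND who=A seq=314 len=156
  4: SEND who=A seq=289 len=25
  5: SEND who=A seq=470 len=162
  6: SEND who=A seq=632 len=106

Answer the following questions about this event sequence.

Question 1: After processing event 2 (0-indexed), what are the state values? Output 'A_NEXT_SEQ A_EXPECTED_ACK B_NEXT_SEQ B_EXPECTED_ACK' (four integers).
After event 0: A_seq=128 A_ack=200 B_seq=200 B_ack=128
After event 1: A_seq=289 A_ack=200 B_seq=200 B_ack=289
After event 2: A_seq=314 A_ack=200 B_seq=200 B_ack=289

314 200 200 289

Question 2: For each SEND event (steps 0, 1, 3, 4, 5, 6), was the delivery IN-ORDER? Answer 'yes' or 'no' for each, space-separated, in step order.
Answer: yes yes no yes yes yes

Derivation:
Step 0: SEND seq=100 -> in-order
Step 1: SEND seq=128 -> in-order
Step 3: SEND seq=314 -> out-of-order
Step 4: SEND seq=289 -> in-order
Step 5: SEND seq=470 -> in-order
Step 6: SEND seq=632 -> in-order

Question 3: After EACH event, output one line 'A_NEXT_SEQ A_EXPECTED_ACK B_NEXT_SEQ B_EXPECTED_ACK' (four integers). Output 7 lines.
128 200 200 128
289 200 200 289
314 200 200 289
470 200 200 289
470 200 200 470
632 200 200 632
738 200 200 738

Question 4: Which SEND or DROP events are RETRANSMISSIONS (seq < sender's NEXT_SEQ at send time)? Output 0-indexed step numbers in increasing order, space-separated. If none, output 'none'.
Step 0: SEND seq=100 -> fresh
Step 1: SEND seq=128 -> fresh
Step 2: DROP seq=289 -> fresh
Step 3: SEND seq=314 -> fresh
Step 4: SEND seq=289 -> retransmit
Step 5: SEND seq=470 -> fresh
Step 6: SEND seq=632 -> fresh

Answer: 4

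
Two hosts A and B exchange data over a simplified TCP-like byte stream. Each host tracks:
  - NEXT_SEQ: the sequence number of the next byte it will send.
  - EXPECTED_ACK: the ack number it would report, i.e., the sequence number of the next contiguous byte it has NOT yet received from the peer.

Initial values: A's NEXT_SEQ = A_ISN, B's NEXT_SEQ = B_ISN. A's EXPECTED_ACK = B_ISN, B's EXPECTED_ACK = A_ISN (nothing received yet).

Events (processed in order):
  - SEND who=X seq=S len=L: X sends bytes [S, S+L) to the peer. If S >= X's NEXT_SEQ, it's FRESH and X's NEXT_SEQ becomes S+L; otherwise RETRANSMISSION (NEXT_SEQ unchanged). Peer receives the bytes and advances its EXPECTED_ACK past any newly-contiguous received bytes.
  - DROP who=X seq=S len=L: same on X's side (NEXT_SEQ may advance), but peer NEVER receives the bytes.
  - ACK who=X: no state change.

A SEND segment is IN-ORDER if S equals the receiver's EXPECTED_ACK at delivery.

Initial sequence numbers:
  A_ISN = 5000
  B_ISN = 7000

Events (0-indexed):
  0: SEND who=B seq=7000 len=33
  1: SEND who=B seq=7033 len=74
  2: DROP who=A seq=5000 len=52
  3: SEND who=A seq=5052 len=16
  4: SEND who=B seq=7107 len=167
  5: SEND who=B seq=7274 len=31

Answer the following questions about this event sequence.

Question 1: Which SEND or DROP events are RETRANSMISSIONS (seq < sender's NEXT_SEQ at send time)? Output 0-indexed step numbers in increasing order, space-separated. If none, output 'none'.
Answer: none

Derivation:
Step 0: SEND seq=7000 -> fresh
Step 1: SEND seq=7033 -> fresh
Step 2: DROP seq=5000 -> fresh
Step 3: SEND seq=5052 -> fresh
Step 4: SEND seq=7107 -> fresh
Step 5: SEND seq=7274 -> fresh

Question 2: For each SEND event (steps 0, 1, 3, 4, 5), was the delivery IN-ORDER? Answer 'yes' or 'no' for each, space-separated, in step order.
Answer: yes yes no yes yes

Derivation:
Step 0: SEND seq=7000 -> in-order
Step 1: SEND seq=7033 -> in-order
Step 3: SEND seq=5052 -> out-of-order
Step 4: SEND seq=7107 -> in-order
Step 5: SEND seq=7274 -> in-order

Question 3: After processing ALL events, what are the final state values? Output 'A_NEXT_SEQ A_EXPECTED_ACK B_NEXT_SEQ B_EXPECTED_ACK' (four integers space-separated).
Answer: 5068 7305 7305 5000

Derivation:
After event 0: A_seq=5000 A_ack=7033 B_seq=7033 B_ack=5000
After event 1: A_seq=5000 A_ack=7107 B_seq=7107 B_ack=5000
After event 2: A_seq=5052 A_ack=7107 B_seq=7107 B_ack=5000
After event 3: A_seq=5068 A_ack=7107 B_seq=7107 B_ack=5000
After event 4: A_seq=5068 A_ack=7274 B_seq=7274 B_ack=5000
After event 5: A_seq=5068 A_ack=7305 B_seq=7305 B_ack=5000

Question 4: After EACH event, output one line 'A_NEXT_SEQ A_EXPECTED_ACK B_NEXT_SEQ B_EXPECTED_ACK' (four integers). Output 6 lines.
5000 7033 7033 5000
5000 7107 7107 5000
5052 7107 7107 5000
5068 7107 7107 5000
5068 7274 7274 5000
5068 7305 7305 5000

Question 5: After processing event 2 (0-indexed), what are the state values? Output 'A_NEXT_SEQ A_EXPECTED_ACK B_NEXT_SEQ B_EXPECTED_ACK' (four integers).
After event 0: A_seq=5000 A_ack=7033 B_seq=7033 B_ack=5000
After event 1: A_seq=5000 A_ack=7107 B_seq=7107 B_ack=5000
After event 2: A_seq=5052 A_ack=7107 B_seq=7107 B_ack=5000

5052 7107 7107 5000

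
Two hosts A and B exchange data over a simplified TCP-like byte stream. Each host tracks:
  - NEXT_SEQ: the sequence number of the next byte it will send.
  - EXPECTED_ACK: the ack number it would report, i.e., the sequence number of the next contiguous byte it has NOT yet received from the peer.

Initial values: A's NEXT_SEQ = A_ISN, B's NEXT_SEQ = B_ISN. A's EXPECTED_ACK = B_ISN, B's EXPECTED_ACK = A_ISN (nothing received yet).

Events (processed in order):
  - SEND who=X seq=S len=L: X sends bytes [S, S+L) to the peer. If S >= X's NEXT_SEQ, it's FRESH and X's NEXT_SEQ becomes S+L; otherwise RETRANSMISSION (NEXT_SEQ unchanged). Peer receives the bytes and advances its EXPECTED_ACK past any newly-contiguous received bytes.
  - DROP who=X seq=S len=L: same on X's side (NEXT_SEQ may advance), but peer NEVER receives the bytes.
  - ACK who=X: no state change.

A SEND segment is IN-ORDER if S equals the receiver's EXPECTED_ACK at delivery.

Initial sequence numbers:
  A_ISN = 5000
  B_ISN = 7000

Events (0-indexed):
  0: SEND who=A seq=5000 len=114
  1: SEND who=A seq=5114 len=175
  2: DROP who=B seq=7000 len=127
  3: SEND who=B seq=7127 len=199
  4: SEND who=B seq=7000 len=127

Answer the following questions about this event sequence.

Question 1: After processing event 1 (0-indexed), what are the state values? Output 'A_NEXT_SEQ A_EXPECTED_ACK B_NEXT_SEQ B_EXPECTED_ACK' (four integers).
After event 0: A_seq=5114 A_ack=7000 B_seq=7000 B_ack=5114
After event 1: A_seq=5289 A_ack=7000 B_seq=7000 B_ack=5289

5289 7000 7000 5289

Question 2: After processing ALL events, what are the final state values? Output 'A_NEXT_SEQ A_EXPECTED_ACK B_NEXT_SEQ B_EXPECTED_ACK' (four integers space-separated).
After event 0: A_seq=5114 A_ack=7000 B_seq=7000 B_ack=5114
After event 1: A_seq=5289 A_ack=7000 B_seq=7000 B_ack=5289
After event 2: A_seq=5289 A_ack=7000 B_seq=7127 B_ack=5289
After event 3: A_seq=5289 A_ack=7000 B_seq=7326 B_ack=5289
After event 4: A_seq=5289 A_ack=7326 B_seq=7326 B_ack=5289

Answer: 5289 7326 7326 5289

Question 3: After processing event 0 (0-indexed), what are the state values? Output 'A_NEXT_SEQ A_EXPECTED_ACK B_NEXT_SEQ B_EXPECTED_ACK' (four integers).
After event 0: A_seq=5114 A_ack=7000 B_seq=7000 B_ack=5114

5114 7000 7000 5114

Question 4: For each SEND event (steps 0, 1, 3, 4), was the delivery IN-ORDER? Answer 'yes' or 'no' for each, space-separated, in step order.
Answer: yes yes no yes

Derivation:
Step 0: SEND seq=5000 -> in-order
Step 1: SEND seq=5114 -> in-order
Step 3: SEND seq=7127 -> out-of-order
Step 4: SEND seq=7000 -> in-order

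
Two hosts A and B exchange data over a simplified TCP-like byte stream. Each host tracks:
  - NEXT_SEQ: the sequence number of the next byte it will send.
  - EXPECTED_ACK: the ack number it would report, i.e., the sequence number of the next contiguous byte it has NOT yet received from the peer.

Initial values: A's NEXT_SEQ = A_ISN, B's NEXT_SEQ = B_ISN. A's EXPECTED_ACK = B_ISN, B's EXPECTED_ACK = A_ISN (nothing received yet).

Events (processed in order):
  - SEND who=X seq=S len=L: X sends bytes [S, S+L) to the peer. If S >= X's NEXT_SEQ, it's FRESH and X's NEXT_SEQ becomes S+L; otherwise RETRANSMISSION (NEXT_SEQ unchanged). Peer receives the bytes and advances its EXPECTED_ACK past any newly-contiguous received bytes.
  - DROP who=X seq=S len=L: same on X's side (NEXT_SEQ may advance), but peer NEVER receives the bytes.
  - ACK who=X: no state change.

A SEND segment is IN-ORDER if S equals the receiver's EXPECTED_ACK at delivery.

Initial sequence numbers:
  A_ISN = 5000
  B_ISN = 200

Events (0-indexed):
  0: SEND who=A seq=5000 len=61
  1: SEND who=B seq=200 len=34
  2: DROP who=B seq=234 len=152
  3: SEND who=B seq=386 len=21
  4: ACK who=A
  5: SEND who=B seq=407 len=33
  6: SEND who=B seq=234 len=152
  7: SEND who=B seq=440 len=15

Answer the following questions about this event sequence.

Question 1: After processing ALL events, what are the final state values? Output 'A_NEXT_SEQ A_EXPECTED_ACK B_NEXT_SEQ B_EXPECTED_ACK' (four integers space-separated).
After event 0: A_seq=5061 A_ack=200 B_seq=200 B_ack=5061
After event 1: A_seq=5061 A_ack=234 B_seq=234 B_ack=5061
After event 2: A_seq=5061 A_ack=234 B_seq=386 B_ack=5061
After event 3: A_seq=5061 A_ack=234 B_seq=407 B_ack=5061
After event 4: A_seq=5061 A_ack=234 B_seq=407 B_ack=5061
After event 5: A_seq=5061 A_ack=234 B_seq=440 B_ack=5061
After event 6: A_seq=5061 A_ack=440 B_seq=440 B_ack=5061
After event 7: A_seq=5061 A_ack=455 B_seq=455 B_ack=5061

Answer: 5061 455 455 5061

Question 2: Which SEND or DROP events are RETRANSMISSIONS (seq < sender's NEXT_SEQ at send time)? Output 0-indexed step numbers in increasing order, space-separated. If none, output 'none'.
Answer: 6

Derivation:
Step 0: SEND seq=5000 -> fresh
Step 1: SEND seq=200 -> fresh
Step 2: DROP seq=234 -> fresh
Step 3: SEND seq=386 -> fresh
Step 5: SEND seq=407 -> fresh
Step 6: SEND seq=234 -> retransmit
Step 7: SEND seq=440 -> fresh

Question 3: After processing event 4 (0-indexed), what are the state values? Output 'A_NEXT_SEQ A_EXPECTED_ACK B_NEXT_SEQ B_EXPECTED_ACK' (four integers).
After event 0: A_seq=5061 A_ack=200 B_seq=200 B_ack=5061
After event 1: A_seq=5061 A_ack=234 B_seq=234 B_ack=5061
After event 2: A_seq=5061 A_ack=234 B_seq=386 B_ack=5061
After event 3: A_seq=5061 A_ack=234 B_seq=407 B_ack=5061
After event 4: A_seq=5061 A_ack=234 B_seq=407 B_ack=5061

5061 234 407 5061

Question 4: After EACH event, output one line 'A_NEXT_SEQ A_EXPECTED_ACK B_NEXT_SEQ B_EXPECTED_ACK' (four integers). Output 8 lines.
5061 200 200 5061
5061 234 234 5061
5061 234 386 5061
5061 234 407 5061
5061 234 407 5061
5061 234 440 5061
5061 440 440 5061
5061 455 455 5061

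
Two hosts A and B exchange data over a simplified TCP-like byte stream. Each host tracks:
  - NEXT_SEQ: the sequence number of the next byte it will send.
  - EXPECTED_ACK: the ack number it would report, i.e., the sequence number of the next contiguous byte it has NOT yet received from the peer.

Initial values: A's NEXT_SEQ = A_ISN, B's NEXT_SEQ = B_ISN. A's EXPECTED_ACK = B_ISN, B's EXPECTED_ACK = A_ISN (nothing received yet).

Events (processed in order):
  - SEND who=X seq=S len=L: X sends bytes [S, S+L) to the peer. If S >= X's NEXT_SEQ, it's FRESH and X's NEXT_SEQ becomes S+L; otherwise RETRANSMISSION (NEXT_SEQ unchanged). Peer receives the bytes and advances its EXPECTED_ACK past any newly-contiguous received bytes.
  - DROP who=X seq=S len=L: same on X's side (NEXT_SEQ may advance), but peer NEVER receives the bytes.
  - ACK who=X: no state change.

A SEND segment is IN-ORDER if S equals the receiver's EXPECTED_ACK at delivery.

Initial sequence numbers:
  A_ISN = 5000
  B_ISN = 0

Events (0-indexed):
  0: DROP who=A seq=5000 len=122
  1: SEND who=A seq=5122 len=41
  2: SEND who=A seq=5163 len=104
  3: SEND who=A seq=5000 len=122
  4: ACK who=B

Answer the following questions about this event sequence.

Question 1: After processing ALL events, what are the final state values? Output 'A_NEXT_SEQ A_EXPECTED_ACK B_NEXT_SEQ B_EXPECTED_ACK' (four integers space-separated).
Answer: 5267 0 0 5267

Derivation:
After event 0: A_seq=5122 A_ack=0 B_seq=0 B_ack=5000
After event 1: A_seq=5163 A_ack=0 B_seq=0 B_ack=5000
After event 2: A_seq=5267 A_ack=0 B_seq=0 B_ack=5000
After event 3: A_seq=5267 A_ack=0 B_seq=0 B_ack=5267
After event 4: A_seq=5267 A_ack=0 B_seq=0 B_ack=5267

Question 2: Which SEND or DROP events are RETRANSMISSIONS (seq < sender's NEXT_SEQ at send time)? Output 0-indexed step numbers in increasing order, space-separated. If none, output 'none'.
Step 0: DROP seq=5000 -> fresh
Step 1: SEND seq=5122 -> fresh
Step 2: SEND seq=5163 -> fresh
Step 3: SEND seq=5000 -> retransmit

Answer: 3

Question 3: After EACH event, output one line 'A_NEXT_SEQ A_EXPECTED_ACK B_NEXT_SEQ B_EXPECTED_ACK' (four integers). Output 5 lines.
5122 0 0 5000
5163 0 0 5000
5267 0 0 5000
5267 0 0 5267
5267 0 0 5267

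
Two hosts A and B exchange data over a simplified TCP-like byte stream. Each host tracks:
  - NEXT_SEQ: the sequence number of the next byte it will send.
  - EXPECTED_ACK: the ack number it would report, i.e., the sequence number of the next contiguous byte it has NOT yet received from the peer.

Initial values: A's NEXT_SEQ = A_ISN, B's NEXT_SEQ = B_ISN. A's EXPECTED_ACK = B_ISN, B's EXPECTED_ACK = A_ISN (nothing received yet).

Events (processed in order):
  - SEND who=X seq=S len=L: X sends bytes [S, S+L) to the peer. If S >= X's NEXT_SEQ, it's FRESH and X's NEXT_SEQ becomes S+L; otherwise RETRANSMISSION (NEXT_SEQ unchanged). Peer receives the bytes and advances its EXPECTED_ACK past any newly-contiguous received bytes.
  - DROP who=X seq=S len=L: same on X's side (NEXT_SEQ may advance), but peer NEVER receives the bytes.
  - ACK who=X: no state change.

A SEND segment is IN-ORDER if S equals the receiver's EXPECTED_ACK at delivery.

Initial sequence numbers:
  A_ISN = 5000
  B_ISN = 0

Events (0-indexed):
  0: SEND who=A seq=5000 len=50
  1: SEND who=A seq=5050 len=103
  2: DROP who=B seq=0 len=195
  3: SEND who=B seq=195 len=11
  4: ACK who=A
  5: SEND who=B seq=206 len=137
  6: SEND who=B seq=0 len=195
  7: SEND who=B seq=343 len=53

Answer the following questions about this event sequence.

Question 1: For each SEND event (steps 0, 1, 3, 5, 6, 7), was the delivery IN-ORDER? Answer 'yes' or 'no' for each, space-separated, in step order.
Step 0: SEND seq=5000 -> in-order
Step 1: SEND seq=5050 -> in-order
Step 3: SEND seq=195 -> out-of-order
Step 5: SEND seq=206 -> out-of-order
Step 6: SEND seq=0 -> in-order
Step 7: SEND seq=343 -> in-order

Answer: yes yes no no yes yes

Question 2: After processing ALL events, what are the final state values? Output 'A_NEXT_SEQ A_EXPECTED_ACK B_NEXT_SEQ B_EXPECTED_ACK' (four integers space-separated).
Answer: 5153 396 396 5153

Derivation:
After event 0: A_seq=5050 A_ack=0 B_seq=0 B_ack=5050
After event 1: A_seq=5153 A_ack=0 B_seq=0 B_ack=5153
After event 2: A_seq=5153 A_ack=0 B_seq=195 B_ack=5153
After event 3: A_seq=5153 A_ack=0 B_seq=206 B_ack=5153
After event 4: A_seq=5153 A_ack=0 B_seq=206 B_ack=5153
After event 5: A_seq=5153 A_ack=0 B_seq=343 B_ack=5153
After event 6: A_seq=5153 A_ack=343 B_seq=343 B_ack=5153
After event 7: A_seq=5153 A_ack=396 B_seq=396 B_ack=5153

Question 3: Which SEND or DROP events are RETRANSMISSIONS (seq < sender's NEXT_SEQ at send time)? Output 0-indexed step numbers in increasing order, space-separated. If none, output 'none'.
Step 0: SEND seq=5000 -> fresh
Step 1: SEND seq=5050 -> fresh
Step 2: DROP seq=0 -> fresh
Step 3: SEND seq=195 -> fresh
Step 5: SEND seq=206 -> fresh
Step 6: SEND seq=0 -> retransmit
Step 7: SEND seq=343 -> fresh

Answer: 6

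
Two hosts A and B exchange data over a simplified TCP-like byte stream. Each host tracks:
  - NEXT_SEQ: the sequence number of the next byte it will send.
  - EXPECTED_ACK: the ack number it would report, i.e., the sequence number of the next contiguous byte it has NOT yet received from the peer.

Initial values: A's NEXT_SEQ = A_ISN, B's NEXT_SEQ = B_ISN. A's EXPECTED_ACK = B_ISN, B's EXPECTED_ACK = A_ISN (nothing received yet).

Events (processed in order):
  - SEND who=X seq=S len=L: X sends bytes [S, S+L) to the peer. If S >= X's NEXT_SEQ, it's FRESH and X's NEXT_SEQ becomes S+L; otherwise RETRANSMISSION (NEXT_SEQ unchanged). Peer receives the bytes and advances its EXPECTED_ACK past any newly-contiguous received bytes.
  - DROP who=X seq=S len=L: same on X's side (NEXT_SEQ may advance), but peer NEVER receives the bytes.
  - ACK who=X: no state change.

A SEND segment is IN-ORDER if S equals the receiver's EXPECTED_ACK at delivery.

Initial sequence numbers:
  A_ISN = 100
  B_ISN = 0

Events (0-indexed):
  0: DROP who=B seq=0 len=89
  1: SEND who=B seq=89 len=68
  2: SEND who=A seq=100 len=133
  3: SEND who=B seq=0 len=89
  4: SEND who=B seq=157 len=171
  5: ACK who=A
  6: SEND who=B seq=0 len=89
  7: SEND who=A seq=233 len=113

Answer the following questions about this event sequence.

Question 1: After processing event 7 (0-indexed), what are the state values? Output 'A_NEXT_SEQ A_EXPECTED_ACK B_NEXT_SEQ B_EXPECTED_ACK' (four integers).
After event 0: A_seq=100 A_ack=0 B_seq=89 B_ack=100
After event 1: A_seq=100 A_ack=0 B_seq=157 B_ack=100
After event 2: A_seq=233 A_ack=0 B_seq=157 B_ack=233
After event 3: A_seq=233 A_ack=157 B_seq=157 B_ack=233
After event 4: A_seq=233 A_ack=328 B_seq=328 B_ack=233
After event 5: A_seq=233 A_ack=328 B_seq=328 B_ack=233
After event 6: A_seq=233 A_ack=328 B_seq=328 B_ack=233
After event 7: A_seq=346 A_ack=328 B_seq=328 B_ack=346

346 328 328 346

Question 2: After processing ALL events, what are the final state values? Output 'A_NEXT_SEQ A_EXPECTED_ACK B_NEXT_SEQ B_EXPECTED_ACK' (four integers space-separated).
After event 0: A_seq=100 A_ack=0 B_seq=89 B_ack=100
After event 1: A_seq=100 A_ack=0 B_seq=157 B_ack=100
After event 2: A_seq=233 A_ack=0 B_seq=157 B_ack=233
After event 3: A_seq=233 A_ack=157 B_seq=157 B_ack=233
After event 4: A_seq=233 A_ack=328 B_seq=328 B_ack=233
After event 5: A_seq=233 A_ack=328 B_seq=328 B_ack=233
After event 6: A_seq=233 A_ack=328 B_seq=328 B_ack=233
After event 7: A_seq=346 A_ack=328 B_seq=328 B_ack=346

Answer: 346 328 328 346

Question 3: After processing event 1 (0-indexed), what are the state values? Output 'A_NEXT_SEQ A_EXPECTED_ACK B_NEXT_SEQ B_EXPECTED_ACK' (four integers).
After event 0: A_seq=100 A_ack=0 B_seq=89 B_ack=100
After event 1: A_seq=100 A_ack=0 B_seq=157 B_ack=100

100 0 157 100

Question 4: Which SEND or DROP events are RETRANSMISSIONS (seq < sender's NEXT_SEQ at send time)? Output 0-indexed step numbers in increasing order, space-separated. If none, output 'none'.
Step 0: DROP seq=0 -> fresh
Step 1: SEND seq=89 -> fresh
Step 2: SEND seq=100 -> fresh
Step 3: SEND seq=0 -> retransmit
Step 4: SEND seq=157 -> fresh
Step 6: SEND seq=0 -> retransmit
Step 7: SEND seq=233 -> fresh

Answer: 3 6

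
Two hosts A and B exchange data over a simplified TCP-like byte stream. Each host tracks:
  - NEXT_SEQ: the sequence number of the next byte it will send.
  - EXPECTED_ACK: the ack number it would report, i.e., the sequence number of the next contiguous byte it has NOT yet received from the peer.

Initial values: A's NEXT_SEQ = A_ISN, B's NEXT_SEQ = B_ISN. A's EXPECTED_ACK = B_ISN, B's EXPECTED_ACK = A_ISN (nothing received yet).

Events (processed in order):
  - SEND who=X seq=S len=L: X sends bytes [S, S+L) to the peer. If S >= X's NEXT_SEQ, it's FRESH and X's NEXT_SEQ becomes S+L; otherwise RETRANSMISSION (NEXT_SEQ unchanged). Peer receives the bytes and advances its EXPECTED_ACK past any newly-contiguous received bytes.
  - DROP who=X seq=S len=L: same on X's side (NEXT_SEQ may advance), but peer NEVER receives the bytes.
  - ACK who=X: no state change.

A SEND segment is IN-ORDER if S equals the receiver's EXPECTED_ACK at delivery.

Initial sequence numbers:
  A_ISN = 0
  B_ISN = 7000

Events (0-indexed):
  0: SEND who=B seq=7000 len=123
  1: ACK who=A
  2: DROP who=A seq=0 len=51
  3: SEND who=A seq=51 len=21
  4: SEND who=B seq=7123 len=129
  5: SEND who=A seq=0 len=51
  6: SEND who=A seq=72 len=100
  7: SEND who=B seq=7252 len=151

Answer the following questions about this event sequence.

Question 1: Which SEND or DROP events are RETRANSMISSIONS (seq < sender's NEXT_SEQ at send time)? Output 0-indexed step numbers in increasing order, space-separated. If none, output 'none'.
Step 0: SEND seq=7000 -> fresh
Step 2: DROP seq=0 -> fresh
Step 3: SEND seq=51 -> fresh
Step 4: SEND seq=7123 -> fresh
Step 5: SEND seq=0 -> retransmit
Step 6: SEND seq=72 -> fresh
Step 7: SEND seq=7252 -> fresh

Answer: 5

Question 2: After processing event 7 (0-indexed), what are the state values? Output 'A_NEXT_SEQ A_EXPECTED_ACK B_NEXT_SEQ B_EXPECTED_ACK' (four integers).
After event 0: A_seq=0 A_ack=7123 B_seq=7123 B_ack=0
After event 1: A_seq=0 A_ack=7123 B_seq=7123 B_ack=0
After event 2: A_seq=51 A_ack=7123 B_seq=7123 B_ack=0
After event 3: A_seq=72 A_ack=7123 B_seq=7123 B_ack=0
After event 4: A_seq=72 A_ack=7252 B_seq=7252 B_ack=0
After event 5: A_seq=72 A_ack=7252 B_seq=7252 B_ack=72
After event 6: A_seq=172 A_ack=7252 B_seq=7252 B_ack=172
After event 7: A_seq=172 A_ack=7403 B_seq=7403 B_ack=172

172 7403 7403 172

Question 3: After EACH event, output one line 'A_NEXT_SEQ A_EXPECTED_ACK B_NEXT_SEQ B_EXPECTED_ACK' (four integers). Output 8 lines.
0 7123 7123 0
0 7123 7123 0
51 7123 7123 0
72 7123 7123 0
72 7252 7252 0
72 7252 7252 72
172 7252 7252 172
172 7403 7403 172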